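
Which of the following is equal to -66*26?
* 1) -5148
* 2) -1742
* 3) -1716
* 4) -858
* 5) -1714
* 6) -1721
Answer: 3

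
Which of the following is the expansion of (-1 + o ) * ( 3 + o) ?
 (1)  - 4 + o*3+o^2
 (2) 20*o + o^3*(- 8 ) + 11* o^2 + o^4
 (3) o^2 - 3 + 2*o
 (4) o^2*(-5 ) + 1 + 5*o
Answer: 3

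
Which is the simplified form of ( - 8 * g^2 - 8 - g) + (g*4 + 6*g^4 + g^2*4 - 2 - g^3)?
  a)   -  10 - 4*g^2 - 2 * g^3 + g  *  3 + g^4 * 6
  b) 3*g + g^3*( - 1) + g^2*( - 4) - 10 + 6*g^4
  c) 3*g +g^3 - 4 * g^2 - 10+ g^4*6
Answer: b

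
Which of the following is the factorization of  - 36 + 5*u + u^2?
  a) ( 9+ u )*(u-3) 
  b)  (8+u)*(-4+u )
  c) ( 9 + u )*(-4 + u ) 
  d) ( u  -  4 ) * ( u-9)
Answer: c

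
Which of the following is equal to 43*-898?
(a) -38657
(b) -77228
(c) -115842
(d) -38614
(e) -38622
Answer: d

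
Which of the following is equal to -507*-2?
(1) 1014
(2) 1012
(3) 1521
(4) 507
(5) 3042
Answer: 1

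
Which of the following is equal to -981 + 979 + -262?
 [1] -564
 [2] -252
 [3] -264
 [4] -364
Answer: 3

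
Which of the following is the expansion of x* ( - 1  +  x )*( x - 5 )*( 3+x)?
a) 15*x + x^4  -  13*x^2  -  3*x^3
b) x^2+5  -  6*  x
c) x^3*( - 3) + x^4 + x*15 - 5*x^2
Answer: a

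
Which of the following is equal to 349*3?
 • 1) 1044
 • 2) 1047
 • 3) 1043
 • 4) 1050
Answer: 2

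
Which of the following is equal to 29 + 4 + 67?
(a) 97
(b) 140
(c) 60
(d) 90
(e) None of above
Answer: e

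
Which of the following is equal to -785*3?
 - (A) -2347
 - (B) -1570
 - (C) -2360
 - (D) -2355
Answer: D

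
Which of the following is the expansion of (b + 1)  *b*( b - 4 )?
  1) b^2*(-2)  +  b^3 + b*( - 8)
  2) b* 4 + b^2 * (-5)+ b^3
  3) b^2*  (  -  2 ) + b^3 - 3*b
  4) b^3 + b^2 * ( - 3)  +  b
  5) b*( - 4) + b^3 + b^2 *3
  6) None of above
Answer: 6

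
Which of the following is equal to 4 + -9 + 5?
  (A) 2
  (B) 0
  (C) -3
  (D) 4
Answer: B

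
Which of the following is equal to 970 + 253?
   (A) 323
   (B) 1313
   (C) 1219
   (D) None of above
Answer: D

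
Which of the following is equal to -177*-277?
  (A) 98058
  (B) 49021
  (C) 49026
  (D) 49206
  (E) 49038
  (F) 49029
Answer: F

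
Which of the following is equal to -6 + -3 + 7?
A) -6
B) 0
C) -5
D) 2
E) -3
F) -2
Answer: F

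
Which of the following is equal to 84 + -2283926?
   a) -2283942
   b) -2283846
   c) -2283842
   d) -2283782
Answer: c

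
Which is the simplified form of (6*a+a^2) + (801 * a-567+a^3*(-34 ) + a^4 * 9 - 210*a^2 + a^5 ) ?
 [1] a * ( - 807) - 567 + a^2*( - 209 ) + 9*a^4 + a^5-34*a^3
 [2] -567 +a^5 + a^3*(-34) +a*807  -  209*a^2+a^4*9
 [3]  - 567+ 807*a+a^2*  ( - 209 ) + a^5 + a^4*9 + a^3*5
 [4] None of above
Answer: 2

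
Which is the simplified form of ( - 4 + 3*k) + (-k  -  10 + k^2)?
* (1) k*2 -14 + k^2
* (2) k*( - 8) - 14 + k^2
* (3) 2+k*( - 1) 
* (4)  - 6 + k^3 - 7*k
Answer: 1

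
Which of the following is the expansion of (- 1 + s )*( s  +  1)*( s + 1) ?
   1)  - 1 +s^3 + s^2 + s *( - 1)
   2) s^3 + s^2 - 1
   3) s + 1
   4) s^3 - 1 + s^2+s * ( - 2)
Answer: 1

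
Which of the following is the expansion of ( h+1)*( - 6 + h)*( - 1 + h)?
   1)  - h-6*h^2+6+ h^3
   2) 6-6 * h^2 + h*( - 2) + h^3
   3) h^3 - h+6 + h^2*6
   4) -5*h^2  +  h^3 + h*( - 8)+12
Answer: 1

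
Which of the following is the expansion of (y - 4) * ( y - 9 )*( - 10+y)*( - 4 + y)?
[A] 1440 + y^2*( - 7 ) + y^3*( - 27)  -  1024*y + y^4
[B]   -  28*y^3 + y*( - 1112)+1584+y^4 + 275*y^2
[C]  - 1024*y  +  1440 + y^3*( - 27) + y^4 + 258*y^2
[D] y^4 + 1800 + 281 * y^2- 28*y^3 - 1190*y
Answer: C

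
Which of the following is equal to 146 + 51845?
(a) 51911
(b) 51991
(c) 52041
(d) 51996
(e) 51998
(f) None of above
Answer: b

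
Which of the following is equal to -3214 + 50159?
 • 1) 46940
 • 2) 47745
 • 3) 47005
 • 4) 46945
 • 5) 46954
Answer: 4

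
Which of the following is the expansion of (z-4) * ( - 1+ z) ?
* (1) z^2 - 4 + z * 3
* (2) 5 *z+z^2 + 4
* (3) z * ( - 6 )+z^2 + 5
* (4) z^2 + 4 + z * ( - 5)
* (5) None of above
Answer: 4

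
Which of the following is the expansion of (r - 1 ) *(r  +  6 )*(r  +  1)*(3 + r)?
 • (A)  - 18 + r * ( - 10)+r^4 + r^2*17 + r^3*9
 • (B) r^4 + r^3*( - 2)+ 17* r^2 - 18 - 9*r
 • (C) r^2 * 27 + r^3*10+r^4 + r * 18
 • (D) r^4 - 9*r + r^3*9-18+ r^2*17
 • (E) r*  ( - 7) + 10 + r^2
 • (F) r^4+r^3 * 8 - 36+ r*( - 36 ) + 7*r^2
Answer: D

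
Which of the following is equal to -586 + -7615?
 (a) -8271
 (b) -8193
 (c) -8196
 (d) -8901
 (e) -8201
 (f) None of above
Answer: e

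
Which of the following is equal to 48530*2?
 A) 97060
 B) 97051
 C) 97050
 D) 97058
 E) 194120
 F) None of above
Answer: A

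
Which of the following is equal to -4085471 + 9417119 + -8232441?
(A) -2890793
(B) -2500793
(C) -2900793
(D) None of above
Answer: C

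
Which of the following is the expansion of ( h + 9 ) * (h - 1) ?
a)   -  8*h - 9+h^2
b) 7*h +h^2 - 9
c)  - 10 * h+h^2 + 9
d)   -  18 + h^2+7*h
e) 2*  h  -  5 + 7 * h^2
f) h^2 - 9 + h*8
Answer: f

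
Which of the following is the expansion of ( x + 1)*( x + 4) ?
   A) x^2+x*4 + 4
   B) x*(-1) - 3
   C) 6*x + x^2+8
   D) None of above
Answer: D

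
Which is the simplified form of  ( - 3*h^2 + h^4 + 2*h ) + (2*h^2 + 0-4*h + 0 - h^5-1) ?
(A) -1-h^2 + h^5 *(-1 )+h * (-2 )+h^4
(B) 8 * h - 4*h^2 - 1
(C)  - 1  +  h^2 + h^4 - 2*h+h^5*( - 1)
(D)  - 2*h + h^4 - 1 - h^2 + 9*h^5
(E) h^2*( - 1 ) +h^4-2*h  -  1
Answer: A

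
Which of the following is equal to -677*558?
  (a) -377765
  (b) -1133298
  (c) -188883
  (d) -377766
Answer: d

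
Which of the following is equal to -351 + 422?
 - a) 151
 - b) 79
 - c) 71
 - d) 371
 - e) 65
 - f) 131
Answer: c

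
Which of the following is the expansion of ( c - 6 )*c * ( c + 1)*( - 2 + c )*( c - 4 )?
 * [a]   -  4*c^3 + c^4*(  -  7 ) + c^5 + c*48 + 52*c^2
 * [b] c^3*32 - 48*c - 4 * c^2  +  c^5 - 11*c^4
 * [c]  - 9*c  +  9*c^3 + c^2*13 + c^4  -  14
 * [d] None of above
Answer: b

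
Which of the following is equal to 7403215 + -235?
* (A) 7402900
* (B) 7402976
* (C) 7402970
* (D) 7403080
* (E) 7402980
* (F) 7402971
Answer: E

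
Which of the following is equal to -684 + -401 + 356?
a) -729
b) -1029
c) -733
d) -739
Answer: a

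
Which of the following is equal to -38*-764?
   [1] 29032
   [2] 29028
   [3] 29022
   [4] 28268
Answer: 1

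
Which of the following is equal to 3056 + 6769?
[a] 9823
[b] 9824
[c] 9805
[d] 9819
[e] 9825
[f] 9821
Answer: e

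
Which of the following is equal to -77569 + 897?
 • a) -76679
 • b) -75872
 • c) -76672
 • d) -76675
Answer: c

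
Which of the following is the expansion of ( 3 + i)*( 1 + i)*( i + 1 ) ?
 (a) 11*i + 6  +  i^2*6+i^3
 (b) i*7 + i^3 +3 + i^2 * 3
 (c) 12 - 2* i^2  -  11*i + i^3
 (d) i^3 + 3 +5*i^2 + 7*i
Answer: d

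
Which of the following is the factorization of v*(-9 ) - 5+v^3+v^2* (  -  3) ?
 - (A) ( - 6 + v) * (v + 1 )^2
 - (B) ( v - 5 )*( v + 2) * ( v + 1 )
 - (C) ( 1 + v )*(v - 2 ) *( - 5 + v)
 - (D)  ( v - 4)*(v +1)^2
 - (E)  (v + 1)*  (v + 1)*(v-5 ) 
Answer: E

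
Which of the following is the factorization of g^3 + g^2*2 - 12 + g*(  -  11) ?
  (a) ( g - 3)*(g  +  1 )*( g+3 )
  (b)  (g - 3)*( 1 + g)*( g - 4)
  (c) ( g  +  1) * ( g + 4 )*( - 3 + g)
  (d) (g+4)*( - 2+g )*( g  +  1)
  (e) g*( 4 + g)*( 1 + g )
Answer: c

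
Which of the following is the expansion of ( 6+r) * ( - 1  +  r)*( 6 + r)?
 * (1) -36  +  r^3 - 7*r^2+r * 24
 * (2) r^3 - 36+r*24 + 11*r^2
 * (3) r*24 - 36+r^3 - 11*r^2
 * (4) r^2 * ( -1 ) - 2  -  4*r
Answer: 2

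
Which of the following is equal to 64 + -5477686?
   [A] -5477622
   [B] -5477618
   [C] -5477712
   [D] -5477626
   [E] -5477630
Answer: A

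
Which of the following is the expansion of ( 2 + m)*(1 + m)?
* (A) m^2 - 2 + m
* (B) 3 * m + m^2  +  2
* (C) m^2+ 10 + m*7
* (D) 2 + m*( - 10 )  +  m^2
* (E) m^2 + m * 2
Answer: B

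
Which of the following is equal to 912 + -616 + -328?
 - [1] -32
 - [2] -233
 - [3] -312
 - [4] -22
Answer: 1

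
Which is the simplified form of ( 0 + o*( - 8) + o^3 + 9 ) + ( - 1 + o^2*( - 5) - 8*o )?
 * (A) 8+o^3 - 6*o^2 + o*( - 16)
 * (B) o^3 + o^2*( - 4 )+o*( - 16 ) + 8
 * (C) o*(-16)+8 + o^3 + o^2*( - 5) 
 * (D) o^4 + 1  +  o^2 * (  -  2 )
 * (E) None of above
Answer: C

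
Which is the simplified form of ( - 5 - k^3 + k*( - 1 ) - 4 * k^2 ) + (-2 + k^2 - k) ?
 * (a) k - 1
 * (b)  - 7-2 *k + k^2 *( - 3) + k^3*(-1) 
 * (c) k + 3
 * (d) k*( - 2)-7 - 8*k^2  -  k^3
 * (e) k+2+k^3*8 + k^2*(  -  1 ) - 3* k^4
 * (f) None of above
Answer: b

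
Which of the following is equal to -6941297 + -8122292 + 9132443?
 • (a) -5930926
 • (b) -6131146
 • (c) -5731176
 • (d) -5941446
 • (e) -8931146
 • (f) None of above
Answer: f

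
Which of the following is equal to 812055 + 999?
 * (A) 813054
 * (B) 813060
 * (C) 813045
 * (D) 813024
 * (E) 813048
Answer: A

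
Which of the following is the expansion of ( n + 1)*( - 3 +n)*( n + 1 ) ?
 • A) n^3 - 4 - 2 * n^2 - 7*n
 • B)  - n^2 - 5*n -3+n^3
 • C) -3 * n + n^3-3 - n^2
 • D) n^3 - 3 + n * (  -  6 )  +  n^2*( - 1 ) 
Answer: B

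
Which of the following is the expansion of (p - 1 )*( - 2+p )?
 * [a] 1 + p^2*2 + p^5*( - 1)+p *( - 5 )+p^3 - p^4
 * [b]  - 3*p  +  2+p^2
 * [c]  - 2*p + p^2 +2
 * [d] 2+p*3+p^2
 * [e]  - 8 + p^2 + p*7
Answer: b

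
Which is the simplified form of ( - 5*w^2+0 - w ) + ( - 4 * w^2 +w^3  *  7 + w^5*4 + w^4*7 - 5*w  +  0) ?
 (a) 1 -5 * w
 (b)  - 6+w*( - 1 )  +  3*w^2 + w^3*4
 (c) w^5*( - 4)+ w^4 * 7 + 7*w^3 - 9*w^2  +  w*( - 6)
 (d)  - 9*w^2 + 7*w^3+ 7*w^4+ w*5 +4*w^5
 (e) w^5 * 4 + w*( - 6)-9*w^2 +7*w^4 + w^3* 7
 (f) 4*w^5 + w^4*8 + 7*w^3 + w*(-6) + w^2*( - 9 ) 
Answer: e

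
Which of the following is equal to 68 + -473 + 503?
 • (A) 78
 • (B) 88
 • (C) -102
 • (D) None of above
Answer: D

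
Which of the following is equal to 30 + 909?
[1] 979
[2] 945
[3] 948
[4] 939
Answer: 4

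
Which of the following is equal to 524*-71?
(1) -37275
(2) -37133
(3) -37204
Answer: 3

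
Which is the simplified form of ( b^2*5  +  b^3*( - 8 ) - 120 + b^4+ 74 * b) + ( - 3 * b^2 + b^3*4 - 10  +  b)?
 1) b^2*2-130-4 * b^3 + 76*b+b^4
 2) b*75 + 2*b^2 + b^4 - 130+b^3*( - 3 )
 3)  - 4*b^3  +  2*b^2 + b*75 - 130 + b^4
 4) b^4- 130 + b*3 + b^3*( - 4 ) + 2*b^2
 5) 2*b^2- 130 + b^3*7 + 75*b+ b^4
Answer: 3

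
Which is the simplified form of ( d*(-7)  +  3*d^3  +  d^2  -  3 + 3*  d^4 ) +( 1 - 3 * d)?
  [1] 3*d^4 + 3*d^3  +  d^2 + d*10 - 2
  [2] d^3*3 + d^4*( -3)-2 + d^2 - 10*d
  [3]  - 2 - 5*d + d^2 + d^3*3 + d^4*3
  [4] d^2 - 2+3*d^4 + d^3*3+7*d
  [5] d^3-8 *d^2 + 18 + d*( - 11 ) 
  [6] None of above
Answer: 6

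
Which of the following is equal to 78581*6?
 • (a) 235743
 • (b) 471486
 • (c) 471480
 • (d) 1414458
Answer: b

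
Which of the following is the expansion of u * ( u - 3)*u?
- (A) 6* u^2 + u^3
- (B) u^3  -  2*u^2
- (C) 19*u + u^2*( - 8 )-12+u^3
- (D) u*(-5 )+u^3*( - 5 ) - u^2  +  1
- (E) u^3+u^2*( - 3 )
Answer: E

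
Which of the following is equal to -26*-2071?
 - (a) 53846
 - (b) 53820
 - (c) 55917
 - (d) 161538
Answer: a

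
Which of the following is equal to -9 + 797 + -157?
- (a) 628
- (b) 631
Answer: b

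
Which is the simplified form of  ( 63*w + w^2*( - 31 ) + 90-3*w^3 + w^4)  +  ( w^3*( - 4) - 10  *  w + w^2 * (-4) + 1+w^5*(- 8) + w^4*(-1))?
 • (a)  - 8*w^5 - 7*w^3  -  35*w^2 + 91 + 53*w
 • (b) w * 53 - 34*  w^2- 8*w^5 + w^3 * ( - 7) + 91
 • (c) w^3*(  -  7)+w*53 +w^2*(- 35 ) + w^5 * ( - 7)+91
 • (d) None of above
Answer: a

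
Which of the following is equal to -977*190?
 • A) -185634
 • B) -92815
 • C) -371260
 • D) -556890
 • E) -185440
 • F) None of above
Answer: F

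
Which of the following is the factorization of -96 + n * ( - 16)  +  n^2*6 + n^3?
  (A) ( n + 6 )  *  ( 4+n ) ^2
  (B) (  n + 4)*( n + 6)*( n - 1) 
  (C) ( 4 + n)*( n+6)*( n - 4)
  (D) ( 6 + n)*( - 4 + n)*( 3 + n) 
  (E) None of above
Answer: C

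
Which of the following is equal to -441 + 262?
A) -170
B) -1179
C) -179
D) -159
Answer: C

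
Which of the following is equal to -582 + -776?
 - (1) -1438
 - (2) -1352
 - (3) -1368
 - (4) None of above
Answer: 4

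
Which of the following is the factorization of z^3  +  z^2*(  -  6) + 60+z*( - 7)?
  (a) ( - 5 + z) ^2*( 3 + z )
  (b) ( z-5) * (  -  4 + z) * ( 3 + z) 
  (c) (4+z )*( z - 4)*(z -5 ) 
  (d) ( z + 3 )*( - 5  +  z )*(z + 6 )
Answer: b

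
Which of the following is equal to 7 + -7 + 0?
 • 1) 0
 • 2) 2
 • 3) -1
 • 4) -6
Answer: 1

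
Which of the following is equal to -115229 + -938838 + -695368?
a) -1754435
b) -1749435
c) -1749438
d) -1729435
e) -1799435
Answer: b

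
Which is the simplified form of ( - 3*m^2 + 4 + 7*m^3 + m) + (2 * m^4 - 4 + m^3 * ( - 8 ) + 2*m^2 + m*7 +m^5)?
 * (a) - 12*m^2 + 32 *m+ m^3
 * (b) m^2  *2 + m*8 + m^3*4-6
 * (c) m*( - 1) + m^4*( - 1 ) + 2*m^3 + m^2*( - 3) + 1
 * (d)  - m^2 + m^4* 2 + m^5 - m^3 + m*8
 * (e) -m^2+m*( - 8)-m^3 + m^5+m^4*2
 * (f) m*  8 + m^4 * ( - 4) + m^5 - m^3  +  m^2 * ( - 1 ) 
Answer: d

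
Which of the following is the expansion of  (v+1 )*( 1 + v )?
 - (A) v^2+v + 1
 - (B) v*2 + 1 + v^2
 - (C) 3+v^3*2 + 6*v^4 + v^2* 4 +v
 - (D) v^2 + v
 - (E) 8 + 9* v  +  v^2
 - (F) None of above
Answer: B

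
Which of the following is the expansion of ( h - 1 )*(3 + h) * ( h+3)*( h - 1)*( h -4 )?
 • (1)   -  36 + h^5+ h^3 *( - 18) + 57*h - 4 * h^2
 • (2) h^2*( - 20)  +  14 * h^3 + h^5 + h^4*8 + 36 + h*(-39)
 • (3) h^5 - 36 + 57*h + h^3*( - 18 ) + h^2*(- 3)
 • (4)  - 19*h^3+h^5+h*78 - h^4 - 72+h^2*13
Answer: 1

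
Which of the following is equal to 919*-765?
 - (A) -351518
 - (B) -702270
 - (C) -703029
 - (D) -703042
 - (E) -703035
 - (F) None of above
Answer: E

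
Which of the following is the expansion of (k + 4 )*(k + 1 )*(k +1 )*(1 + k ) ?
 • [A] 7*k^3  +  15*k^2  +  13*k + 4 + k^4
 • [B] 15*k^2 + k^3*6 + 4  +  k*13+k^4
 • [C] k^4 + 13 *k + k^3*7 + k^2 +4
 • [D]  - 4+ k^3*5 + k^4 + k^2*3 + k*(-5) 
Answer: A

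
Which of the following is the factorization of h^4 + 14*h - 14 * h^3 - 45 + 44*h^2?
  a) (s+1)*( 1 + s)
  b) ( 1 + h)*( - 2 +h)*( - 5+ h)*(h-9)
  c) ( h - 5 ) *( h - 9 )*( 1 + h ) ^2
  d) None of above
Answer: d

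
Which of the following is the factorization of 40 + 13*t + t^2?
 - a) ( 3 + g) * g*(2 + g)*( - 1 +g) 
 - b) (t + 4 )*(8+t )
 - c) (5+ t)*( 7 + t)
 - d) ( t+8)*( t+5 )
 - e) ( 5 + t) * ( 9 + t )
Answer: d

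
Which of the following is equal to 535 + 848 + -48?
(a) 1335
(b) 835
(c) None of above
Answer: a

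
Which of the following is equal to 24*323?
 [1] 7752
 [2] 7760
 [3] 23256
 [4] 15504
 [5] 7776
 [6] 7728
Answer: 1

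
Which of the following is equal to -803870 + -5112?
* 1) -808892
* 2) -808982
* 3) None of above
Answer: 2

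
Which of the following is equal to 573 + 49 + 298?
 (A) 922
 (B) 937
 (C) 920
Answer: C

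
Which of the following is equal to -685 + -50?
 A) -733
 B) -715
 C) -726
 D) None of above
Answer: D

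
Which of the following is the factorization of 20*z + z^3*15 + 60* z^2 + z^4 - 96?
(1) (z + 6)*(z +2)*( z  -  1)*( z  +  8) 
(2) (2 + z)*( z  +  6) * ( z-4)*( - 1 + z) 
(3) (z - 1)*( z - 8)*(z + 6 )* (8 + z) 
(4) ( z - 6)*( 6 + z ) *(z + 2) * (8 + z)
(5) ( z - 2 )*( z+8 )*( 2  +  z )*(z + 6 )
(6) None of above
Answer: 1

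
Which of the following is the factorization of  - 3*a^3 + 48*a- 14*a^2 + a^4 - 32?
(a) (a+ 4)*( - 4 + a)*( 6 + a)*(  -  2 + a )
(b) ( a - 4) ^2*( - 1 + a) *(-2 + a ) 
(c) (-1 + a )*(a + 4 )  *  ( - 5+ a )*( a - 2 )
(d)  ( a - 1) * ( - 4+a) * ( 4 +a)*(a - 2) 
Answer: d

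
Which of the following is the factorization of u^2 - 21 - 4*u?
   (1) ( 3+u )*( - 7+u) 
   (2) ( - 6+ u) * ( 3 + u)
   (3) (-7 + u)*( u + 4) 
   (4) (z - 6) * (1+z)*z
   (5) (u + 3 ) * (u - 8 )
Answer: 1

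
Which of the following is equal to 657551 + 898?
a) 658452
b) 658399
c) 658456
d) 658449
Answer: d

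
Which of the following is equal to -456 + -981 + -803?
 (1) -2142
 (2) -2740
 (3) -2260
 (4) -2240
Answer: 4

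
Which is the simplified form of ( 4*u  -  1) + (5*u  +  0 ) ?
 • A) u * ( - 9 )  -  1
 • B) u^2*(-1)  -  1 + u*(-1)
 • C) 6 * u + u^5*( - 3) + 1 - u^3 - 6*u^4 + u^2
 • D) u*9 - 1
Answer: D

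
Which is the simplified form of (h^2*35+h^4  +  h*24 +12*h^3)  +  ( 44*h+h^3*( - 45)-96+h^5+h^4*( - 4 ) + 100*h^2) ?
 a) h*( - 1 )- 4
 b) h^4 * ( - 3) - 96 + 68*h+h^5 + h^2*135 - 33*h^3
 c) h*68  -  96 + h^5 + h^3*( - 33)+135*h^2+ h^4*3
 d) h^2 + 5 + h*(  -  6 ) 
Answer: b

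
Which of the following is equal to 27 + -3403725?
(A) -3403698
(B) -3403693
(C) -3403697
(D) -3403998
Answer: A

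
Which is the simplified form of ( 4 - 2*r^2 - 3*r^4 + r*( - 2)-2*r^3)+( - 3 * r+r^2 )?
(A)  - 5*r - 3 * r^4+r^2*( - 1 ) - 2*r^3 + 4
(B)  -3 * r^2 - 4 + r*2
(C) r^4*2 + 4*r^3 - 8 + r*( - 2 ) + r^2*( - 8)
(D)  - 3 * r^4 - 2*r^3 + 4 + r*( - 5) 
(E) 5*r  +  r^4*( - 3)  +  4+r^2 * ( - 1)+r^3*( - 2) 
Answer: A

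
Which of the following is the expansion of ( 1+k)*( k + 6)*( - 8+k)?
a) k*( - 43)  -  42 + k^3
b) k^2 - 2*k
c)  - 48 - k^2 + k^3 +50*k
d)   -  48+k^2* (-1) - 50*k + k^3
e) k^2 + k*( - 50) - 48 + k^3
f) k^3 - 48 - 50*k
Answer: d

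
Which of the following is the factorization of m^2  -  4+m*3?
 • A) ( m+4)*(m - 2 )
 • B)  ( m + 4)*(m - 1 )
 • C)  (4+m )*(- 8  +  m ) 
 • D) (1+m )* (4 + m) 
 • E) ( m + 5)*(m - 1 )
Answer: B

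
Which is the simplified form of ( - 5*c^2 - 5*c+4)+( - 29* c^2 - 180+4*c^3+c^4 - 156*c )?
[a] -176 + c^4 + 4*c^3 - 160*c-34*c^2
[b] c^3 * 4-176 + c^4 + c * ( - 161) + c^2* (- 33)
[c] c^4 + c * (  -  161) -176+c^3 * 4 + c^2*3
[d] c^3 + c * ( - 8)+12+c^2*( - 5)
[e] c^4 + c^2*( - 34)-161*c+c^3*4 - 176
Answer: e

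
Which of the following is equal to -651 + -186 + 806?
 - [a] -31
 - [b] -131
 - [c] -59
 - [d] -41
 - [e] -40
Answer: a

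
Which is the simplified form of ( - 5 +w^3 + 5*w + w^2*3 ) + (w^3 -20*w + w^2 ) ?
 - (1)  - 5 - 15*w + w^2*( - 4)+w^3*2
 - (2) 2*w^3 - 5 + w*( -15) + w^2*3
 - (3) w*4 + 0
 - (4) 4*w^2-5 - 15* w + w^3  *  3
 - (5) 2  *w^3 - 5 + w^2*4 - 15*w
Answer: 5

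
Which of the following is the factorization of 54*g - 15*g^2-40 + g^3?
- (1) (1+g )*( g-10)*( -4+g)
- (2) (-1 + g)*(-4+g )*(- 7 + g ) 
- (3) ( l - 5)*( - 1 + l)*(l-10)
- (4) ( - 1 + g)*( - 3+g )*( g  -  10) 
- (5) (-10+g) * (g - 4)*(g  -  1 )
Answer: 5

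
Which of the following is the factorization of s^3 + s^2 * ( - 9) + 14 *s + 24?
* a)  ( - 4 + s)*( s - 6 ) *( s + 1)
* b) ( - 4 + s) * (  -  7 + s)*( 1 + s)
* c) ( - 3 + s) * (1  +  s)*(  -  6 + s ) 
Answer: a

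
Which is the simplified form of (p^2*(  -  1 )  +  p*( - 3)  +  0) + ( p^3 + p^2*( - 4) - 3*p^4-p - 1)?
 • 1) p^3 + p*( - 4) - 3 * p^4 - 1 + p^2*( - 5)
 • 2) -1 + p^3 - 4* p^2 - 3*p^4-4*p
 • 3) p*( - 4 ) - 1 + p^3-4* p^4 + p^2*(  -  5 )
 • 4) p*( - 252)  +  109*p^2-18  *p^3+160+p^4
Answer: 1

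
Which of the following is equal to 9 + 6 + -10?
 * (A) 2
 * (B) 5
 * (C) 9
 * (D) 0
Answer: B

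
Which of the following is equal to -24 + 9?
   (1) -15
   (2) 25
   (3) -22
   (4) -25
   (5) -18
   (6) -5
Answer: 1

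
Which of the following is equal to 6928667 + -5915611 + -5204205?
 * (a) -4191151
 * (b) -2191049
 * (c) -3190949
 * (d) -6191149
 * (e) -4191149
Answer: e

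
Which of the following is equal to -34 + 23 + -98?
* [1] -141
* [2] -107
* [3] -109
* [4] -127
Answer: 3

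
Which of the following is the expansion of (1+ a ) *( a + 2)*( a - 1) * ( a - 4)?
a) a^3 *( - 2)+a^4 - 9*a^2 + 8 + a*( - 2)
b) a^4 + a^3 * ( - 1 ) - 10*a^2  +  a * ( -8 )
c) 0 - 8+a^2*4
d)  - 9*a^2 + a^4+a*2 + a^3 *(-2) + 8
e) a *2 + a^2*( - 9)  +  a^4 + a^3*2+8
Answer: d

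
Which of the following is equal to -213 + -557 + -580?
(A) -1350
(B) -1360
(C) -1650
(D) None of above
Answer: A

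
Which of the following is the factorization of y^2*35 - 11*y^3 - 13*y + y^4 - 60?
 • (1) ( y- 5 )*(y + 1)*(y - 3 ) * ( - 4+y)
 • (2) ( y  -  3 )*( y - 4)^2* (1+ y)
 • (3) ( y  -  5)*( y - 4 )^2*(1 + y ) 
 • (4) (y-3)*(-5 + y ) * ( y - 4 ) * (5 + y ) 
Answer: 1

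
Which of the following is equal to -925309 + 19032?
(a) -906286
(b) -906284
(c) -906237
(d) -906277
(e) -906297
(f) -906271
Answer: d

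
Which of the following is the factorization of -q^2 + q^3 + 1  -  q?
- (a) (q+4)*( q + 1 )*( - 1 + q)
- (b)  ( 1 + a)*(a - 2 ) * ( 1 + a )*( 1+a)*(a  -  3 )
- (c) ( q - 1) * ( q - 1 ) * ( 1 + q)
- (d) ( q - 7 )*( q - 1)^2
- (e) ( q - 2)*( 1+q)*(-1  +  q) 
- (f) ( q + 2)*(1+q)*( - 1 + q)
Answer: c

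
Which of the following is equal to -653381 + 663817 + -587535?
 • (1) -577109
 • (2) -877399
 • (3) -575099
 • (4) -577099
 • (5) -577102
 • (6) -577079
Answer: 4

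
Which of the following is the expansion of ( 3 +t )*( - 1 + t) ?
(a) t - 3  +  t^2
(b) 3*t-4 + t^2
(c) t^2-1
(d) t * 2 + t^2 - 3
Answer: d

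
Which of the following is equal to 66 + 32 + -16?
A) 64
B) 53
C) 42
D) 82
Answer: D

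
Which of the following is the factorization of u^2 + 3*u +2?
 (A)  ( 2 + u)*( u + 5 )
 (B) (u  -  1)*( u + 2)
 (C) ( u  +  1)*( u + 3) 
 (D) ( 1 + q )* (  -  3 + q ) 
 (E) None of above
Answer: E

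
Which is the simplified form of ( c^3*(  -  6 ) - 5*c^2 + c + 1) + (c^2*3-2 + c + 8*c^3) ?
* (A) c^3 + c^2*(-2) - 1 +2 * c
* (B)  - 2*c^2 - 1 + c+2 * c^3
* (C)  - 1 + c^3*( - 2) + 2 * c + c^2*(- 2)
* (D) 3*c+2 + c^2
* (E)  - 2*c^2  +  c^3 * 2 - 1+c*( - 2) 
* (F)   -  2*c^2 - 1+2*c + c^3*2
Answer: F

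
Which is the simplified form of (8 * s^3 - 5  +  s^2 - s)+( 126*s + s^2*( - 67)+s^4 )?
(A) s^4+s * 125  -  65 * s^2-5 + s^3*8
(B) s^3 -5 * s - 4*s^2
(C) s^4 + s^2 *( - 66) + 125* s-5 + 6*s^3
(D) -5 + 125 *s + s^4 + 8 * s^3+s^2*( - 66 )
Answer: D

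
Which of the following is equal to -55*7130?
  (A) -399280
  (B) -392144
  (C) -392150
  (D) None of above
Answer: C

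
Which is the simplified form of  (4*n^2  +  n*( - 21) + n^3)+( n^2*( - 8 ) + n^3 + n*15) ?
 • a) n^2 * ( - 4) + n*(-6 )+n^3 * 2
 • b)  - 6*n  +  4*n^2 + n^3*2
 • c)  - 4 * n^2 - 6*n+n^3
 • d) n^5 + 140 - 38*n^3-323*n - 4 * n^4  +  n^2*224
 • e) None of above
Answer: a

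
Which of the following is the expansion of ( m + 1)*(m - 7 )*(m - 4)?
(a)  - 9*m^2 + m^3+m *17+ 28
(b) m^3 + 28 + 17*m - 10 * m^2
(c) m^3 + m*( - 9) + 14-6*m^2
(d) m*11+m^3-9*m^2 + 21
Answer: b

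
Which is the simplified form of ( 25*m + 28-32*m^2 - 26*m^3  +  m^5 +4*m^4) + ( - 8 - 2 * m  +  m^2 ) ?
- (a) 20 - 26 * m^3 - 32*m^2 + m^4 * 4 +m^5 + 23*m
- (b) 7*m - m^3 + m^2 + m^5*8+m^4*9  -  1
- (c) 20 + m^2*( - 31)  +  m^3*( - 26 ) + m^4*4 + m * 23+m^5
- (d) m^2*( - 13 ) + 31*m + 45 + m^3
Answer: c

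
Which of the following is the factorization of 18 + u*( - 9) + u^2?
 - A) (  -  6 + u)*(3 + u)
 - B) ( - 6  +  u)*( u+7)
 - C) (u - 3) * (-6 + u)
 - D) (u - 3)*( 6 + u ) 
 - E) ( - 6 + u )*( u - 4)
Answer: C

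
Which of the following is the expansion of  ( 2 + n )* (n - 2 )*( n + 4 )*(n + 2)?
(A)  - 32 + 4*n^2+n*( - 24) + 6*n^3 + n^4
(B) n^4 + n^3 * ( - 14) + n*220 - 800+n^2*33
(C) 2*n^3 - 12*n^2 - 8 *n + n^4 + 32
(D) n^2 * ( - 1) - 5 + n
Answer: A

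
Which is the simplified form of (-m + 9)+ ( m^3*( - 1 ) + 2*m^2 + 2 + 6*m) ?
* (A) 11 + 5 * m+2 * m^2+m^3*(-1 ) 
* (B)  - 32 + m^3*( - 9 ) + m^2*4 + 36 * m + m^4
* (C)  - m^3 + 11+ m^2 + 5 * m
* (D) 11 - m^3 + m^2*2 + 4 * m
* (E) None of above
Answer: A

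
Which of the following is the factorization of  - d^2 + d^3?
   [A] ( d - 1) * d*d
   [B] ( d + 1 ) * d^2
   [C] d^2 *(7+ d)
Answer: A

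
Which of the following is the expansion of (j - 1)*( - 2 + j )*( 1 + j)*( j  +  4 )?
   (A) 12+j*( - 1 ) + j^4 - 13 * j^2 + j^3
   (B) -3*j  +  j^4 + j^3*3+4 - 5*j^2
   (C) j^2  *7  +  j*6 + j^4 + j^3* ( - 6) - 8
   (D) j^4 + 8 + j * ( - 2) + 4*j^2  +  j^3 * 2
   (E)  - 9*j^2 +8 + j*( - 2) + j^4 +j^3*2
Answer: E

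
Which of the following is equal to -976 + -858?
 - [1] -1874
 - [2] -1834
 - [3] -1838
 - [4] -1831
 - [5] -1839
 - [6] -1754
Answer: 2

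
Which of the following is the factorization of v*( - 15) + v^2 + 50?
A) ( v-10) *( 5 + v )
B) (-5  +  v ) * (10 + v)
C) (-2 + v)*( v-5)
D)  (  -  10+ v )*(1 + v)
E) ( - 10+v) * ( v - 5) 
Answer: E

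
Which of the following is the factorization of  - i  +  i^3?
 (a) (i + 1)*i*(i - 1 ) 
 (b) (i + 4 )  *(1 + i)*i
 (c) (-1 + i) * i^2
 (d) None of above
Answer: a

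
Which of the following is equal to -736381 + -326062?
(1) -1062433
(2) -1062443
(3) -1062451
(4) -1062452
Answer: 2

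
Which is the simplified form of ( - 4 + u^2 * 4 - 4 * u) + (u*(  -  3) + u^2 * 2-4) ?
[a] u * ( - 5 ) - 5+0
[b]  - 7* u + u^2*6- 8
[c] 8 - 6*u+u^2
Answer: b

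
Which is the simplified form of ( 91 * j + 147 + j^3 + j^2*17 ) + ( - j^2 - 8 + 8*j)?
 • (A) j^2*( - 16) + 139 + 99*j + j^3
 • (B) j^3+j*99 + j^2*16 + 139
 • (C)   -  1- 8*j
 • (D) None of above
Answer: B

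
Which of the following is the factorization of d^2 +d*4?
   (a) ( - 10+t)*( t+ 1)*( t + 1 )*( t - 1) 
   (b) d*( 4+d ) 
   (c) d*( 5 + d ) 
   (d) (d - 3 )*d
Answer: b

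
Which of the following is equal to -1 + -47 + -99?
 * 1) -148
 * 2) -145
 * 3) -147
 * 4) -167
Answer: 3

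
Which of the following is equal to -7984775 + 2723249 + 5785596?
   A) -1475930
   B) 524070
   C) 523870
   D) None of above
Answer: B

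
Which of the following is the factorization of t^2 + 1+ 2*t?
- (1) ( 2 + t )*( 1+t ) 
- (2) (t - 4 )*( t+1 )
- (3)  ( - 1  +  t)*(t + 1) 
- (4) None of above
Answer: 4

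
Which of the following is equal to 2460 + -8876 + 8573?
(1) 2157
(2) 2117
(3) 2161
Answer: 1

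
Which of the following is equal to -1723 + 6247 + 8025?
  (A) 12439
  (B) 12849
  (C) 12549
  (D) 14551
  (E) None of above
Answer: C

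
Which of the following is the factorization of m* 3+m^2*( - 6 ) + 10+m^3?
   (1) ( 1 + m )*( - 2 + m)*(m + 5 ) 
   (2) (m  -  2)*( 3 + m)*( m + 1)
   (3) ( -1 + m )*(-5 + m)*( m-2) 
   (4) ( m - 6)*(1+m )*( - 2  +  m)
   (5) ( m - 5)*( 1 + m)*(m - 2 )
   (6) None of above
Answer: 5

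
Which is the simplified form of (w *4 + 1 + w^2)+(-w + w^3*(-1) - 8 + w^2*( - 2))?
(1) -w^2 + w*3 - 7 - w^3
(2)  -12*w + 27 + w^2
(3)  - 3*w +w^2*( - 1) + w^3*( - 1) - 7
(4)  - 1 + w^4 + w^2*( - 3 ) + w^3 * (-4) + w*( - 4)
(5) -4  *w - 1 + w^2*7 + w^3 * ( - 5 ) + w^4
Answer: 1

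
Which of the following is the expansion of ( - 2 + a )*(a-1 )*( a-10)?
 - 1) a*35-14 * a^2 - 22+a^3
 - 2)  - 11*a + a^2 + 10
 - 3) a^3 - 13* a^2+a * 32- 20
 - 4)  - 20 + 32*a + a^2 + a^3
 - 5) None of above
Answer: 3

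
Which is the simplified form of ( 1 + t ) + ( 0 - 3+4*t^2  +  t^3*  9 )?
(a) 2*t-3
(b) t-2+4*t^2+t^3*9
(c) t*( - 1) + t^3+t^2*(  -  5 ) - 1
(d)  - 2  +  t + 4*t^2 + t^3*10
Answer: b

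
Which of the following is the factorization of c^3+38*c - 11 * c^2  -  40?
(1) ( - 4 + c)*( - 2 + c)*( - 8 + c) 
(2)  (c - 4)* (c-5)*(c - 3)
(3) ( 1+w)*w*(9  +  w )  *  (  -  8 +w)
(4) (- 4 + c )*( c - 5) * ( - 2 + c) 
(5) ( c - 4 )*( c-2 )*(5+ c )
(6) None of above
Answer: 4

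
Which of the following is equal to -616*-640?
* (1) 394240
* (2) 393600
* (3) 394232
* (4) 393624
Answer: 1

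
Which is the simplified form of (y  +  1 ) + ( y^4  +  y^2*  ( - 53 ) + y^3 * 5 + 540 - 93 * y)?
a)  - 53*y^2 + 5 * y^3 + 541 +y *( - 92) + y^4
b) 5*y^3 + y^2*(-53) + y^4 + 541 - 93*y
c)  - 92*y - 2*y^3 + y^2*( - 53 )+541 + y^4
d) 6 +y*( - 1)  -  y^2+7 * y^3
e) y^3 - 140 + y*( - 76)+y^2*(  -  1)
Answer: a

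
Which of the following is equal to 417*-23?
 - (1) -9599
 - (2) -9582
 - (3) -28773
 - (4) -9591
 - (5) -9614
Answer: 4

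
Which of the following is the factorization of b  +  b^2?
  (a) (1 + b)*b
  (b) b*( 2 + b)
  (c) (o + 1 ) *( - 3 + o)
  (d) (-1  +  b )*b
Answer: a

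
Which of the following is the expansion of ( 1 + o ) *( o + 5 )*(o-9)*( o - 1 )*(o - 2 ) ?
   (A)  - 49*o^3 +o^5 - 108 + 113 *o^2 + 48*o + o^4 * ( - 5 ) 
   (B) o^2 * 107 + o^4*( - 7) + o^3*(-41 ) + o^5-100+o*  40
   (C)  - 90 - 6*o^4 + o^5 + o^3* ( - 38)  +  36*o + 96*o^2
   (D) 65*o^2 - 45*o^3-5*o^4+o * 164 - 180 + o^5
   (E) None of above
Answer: E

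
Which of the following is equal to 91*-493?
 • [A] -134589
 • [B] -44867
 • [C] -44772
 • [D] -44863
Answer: D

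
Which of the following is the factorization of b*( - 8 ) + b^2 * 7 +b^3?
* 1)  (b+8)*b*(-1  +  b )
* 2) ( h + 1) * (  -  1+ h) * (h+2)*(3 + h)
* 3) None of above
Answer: 1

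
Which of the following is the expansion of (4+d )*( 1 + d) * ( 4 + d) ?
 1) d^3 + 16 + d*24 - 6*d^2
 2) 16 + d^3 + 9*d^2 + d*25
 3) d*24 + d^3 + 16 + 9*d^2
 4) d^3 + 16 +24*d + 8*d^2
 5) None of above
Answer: 3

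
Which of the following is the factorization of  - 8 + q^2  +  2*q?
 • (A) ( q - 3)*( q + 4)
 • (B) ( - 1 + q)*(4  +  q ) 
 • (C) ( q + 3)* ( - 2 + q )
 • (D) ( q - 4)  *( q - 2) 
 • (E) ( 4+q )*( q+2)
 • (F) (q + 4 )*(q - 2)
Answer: F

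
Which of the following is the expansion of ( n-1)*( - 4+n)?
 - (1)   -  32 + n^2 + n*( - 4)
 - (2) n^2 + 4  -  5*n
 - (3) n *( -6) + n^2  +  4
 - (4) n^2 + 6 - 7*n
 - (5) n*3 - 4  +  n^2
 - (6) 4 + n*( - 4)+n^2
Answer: 2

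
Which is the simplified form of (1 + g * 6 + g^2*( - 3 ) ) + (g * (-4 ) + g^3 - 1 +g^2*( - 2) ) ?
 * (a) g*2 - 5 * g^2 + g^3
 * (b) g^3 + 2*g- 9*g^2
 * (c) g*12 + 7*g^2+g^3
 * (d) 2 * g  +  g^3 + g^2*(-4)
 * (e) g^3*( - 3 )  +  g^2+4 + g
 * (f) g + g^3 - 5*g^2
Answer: a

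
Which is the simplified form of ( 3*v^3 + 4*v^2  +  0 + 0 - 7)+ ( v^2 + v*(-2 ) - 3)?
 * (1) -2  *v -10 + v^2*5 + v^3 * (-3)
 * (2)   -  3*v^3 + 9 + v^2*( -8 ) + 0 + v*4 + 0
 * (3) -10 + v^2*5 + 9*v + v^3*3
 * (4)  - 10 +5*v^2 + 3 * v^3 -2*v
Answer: 4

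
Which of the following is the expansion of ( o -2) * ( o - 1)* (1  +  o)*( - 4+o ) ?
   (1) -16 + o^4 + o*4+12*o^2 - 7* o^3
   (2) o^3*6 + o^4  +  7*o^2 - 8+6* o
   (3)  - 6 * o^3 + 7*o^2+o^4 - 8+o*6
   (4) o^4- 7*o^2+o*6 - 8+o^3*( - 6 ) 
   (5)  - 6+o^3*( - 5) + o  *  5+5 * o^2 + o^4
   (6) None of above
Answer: 3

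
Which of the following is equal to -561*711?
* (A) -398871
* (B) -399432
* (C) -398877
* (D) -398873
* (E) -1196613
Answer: A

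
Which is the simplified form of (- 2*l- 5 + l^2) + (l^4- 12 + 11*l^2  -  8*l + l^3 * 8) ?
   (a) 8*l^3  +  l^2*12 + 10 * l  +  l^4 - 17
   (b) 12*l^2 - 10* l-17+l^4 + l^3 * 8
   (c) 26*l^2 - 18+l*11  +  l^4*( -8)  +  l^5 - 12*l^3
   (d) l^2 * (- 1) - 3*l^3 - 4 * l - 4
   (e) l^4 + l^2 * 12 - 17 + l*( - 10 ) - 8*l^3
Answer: b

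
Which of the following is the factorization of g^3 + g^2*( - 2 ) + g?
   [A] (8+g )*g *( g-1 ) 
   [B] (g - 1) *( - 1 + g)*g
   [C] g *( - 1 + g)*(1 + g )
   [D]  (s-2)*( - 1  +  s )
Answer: B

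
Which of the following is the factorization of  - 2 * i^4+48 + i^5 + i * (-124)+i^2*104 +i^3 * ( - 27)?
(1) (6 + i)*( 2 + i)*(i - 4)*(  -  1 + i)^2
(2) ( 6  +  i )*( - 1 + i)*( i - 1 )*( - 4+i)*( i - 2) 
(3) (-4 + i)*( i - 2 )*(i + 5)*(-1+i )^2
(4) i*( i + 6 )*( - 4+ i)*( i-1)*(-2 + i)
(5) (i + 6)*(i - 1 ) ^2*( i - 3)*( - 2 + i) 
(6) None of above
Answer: 2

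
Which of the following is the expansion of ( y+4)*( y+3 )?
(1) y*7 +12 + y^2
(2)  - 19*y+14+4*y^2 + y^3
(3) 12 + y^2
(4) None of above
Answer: 1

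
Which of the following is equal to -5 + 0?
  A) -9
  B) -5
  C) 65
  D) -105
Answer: B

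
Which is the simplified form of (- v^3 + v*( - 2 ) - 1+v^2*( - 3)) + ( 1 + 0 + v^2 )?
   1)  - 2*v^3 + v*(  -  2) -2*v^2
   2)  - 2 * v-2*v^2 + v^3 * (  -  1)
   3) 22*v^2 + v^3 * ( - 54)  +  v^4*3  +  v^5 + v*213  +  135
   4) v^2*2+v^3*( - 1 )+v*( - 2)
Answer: 2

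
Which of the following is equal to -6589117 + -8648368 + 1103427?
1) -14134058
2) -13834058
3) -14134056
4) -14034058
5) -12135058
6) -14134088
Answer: 1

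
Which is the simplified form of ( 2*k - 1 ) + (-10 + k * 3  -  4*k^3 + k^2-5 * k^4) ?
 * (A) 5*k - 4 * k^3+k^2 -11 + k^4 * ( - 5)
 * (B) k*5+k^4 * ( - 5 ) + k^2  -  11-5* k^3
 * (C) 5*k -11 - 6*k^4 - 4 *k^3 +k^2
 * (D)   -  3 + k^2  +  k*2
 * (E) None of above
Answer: A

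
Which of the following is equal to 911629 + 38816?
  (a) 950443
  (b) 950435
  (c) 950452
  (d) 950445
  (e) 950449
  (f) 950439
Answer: d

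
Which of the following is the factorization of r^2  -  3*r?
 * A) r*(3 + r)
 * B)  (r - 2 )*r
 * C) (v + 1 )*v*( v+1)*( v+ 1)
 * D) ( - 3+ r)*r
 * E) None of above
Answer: D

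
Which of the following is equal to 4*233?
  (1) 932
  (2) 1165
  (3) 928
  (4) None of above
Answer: 1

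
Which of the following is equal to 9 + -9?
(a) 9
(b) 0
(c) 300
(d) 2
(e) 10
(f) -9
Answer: b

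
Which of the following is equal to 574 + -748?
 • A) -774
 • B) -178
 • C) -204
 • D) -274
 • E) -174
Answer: E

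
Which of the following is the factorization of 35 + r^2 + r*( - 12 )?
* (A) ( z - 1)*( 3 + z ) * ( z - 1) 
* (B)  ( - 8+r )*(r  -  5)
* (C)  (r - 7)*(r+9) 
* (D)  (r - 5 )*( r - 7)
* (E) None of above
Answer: D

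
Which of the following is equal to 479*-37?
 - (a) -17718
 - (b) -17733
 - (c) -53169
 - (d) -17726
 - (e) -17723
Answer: e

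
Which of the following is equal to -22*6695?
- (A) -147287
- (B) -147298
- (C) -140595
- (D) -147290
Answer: D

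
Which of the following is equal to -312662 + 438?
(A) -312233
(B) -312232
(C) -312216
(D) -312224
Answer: D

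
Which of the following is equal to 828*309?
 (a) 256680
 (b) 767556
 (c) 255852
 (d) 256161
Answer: c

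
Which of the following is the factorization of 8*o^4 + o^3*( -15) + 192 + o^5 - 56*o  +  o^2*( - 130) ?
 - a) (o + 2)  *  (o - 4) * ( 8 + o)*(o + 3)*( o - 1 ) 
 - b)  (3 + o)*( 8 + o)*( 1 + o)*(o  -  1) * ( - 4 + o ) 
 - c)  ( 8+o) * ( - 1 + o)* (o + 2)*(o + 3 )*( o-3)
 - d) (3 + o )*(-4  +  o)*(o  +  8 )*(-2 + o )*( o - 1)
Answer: a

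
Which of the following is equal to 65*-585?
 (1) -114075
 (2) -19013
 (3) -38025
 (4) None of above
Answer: 3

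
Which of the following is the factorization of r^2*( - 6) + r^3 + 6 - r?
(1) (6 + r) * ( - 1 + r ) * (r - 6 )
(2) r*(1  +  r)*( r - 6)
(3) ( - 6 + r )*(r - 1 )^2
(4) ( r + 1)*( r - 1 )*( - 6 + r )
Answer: 4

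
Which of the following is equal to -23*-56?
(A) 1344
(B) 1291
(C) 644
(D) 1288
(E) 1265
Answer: D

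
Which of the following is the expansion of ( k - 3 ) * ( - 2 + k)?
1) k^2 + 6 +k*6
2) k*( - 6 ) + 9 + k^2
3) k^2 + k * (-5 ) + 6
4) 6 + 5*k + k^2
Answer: 3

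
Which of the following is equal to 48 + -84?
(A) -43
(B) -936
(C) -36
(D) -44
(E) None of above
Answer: C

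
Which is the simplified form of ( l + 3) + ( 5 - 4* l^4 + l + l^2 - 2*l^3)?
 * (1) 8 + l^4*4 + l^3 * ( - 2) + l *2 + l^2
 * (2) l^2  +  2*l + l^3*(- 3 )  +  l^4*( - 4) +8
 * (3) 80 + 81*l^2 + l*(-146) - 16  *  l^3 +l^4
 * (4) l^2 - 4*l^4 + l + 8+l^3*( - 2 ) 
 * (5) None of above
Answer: 5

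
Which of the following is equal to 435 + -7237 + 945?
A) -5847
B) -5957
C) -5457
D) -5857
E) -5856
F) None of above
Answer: D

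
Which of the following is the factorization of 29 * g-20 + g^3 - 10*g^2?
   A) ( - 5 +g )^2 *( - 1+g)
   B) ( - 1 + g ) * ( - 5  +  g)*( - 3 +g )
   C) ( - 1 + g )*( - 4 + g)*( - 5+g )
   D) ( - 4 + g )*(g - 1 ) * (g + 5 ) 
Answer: C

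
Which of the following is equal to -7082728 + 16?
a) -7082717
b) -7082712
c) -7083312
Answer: b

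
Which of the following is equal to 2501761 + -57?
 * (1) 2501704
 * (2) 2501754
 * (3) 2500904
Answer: 1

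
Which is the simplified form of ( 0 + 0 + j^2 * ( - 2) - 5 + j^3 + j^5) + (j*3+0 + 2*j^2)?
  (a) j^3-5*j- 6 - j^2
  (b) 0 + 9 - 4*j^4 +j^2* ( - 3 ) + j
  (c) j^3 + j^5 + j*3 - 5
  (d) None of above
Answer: c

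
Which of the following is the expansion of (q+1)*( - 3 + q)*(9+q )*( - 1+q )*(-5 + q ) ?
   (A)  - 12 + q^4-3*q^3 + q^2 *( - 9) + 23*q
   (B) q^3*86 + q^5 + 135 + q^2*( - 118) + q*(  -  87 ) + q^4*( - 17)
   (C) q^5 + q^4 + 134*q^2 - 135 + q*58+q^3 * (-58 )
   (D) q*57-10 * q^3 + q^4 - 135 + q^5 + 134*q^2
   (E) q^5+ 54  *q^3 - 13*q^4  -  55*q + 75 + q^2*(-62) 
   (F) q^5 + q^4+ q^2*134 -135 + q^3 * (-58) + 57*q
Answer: F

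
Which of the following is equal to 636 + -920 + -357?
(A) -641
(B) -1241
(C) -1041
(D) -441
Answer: A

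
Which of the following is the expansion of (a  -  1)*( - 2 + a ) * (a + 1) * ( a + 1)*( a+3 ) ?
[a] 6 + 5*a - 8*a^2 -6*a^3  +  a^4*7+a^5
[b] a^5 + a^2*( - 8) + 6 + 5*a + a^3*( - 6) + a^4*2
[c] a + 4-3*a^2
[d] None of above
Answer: b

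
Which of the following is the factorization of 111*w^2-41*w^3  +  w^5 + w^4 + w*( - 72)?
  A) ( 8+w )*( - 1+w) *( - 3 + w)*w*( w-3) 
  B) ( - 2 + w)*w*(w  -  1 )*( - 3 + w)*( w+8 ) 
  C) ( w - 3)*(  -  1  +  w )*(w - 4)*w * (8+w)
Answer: A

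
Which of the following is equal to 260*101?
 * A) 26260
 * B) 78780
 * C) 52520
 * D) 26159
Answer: A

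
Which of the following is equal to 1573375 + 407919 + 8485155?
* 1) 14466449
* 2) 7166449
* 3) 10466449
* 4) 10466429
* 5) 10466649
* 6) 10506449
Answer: 3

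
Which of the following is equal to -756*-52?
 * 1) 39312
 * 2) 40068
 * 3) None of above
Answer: 1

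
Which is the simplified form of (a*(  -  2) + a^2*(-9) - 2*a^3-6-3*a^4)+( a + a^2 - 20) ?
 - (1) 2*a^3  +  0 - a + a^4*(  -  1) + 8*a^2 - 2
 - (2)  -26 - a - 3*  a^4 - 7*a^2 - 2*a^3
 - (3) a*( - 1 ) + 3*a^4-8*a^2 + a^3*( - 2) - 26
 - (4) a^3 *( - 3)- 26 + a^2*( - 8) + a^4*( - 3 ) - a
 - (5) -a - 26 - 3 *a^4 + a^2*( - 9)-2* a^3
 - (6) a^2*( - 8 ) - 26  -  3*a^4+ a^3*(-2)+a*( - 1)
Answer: 6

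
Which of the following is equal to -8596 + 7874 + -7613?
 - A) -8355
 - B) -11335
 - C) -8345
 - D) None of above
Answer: D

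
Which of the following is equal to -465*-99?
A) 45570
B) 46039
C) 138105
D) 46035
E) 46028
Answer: D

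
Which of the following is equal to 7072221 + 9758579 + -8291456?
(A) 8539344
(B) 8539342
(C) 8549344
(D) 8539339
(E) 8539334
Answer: A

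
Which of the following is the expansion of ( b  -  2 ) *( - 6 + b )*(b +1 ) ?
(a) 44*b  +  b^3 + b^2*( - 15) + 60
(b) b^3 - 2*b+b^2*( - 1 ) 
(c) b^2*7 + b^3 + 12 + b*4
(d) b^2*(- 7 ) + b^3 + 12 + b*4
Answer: d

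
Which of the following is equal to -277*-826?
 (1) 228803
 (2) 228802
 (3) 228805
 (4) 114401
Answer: 2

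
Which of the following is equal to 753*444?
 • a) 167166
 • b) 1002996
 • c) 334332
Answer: c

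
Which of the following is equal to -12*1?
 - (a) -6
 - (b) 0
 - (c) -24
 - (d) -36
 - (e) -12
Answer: e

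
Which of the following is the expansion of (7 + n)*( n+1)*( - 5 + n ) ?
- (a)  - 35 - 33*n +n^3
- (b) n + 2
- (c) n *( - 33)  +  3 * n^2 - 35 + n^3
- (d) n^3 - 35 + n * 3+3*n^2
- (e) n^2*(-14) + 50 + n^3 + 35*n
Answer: c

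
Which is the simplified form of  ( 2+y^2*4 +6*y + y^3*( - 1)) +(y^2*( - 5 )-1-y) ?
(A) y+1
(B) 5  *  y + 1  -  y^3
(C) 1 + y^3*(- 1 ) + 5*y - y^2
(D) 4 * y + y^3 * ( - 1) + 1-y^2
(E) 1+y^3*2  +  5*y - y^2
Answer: C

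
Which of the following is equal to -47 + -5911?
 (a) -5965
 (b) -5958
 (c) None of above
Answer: b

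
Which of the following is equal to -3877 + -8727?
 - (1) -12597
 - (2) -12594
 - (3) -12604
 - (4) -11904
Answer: 3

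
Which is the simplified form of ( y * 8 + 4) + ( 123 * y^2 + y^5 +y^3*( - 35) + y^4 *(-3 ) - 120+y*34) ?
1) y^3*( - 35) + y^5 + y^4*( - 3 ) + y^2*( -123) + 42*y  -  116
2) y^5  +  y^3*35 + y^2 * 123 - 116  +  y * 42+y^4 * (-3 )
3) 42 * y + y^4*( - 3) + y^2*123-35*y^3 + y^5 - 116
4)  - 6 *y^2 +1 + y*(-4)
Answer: 3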